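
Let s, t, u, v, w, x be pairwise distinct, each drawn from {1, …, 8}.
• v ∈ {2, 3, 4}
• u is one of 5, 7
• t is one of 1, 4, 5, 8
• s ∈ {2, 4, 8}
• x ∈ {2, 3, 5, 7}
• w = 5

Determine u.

7

w has just one choice, so w = 5. Remove 5 from t, u, x.
So u = 7.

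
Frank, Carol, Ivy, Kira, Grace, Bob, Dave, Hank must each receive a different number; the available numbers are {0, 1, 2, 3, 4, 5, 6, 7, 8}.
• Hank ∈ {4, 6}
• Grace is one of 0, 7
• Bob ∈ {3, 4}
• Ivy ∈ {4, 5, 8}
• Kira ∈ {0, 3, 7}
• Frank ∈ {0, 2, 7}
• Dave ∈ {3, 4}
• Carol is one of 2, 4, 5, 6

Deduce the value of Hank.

6

Among the 8 variables, 8 fits only Ivy (and all 8 values in {0, 2, 3, 4, 5, 6, 7, 8} must be used), so Ivy = 8.
Among the 7 still-open variables, 5 fits only Carol (and all 7 values in {0, 2, 3, 4, 5, 6, 7} must be used), so Carol = 5.
The 6 still-open variables together cover exactly {0, 2, 3, 4, 6, 7} — 6 values for 6 variables — and 2 appears only in Frank's list, so Frank = 2.
The 5 still-open variables together cover exactly {0, 3, 4, 6, 7} — 5 values for 5 variables — and 6 appears only in Hank's list, so Hank = 6.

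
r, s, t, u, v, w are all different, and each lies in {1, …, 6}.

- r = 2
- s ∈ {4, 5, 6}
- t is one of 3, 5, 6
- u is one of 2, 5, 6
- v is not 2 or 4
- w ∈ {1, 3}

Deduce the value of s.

r must be 2 (only option left). So u can't be 2.
The 5 still-open variables draw from only 5 values {1, 3, 4, 5, 6}, so each is used; only s can be 4, hence s = 4.

4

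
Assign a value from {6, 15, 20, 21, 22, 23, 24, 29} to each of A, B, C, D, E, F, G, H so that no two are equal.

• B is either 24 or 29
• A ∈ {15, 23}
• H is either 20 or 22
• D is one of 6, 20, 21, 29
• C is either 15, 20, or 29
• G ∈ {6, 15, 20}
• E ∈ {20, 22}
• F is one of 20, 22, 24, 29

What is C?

15

The 8 variables together cover exactly {6, 15, 20, 21, 22, 23, 24, 29} — 8 values for 8 variables — and 21 appears only in D's list, so D = 21.
The 7 still-open variables draw from only 7 values {6, 15, 20, 22, 23, 24, 29}, so each is used; only G can be 6, hence G = 6.
Among the 6 still-open variables, 23 fits only A (and all 6 values in {15, 20, 22, 23, 24, 29} must be used), so A = 23.
The 5 still-open variables draw from only 5 values {15, 20, 22, 24, 29}, so each is used; only C can be 15, hence C = 15.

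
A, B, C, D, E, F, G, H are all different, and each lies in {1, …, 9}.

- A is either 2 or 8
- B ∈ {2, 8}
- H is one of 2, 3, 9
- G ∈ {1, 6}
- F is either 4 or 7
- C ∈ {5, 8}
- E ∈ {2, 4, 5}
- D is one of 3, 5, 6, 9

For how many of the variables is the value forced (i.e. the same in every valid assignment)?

3

A and B between them cover only {2, 8} — a naked pair. Remove those values from C, E, H.
C has just one choice, so C = 5. Remove 5 from D, E.
That leaves E = 4. So F can't be 4.
F has just one choice, so F = 7.
Determined: C=5, E=4, F=7. The other variables each still have more than one consistent value. That makes 3.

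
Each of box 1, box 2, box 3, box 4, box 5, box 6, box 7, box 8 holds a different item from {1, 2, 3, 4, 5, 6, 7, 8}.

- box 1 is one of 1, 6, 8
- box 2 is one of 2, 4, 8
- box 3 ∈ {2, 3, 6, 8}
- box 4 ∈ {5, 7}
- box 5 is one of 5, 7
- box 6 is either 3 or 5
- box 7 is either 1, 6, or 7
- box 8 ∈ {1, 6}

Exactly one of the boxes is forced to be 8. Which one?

The 8 variables together cover exactly {1, 2, 3, 4, 5, 6, 7, 8} — 8 values for 8 variables — and 4 appears only in box 2's list, so box 2 = 4.
Among the 7 still-open variables, 2 fits only box 3 (and all 7 values in {1, 2, 3, 5, 6, 7, 8} must be used), so box 3 = 2.
Among the 6 still-open variables, 3 fits only box 6 (and all 6 values in {1, 3, 5, 6, 7, 8} must be used), so box 6 = 3.
Among the 5 still-open variables, 8 fits only box 1 (and all 5 values in {1, 5, 6, 7, 8} must be used), so box 1 = 8.

box 1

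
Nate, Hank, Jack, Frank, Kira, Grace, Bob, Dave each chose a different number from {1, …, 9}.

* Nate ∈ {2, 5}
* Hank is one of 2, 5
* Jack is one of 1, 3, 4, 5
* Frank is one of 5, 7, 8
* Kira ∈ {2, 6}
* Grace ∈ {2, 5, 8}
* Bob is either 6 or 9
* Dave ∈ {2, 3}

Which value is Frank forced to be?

The 2 variables Nate and Hank are confined to {2, 5}, which locks those values in; drop them from Jack, Frank, Kira, Grace, Dave.
Kira has just one choice, so Kira = 6. Eliminate 6 elsewhere: Bob.
Grace must be 8 (only option left). Eliminate 8 elsewhere: Frank.
So Frank = 7.

7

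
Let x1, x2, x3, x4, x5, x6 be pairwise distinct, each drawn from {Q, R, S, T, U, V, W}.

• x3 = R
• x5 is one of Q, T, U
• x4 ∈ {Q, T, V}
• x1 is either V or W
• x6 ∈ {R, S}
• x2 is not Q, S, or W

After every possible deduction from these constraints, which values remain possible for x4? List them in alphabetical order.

Q, T, V

x3 must be R (only option left). So x2, x6 can't be R.
That leaves x6 = S.
No further eliminations apply; x4 can still be any of Q, T, V.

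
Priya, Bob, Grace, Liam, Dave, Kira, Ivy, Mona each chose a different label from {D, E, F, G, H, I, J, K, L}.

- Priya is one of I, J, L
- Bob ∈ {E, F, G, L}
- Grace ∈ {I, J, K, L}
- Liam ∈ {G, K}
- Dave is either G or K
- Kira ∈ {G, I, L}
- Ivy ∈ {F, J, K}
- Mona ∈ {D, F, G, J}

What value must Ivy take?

F

The 8 variables together cover exactly {D, E, F, G, I, J, K, L} — 8 values for 8 variables — and D appears only in Mona's list, so Mona = D.
The 7 still-open variables draw from only 7 values {E, F, G, I, J, K, L}, so each is used; only Bob can be E, hence Bob = E.
Among the 6 still-open variables, F fits only Ivy (and all 6 values in {F, G, I, J, K, L} must be used), so Ivy = F.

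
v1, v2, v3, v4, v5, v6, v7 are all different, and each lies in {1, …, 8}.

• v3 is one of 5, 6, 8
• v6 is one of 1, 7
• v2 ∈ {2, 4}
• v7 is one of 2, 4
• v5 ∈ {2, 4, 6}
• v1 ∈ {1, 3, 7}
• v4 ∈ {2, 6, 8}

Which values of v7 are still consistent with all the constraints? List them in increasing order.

2, 4

v2 and v7 between them cover only {2, 4} — a naked pair. Remove those values from v4, v5.
That leaves v5 = 6. So v3, v4 can't be 6.
That leaves v4 = 8. Eliminate 8 elsewhere: v3.
v3 must be 5 (only option left).
No further eliminations apply; v7 can still be any of 2, 4.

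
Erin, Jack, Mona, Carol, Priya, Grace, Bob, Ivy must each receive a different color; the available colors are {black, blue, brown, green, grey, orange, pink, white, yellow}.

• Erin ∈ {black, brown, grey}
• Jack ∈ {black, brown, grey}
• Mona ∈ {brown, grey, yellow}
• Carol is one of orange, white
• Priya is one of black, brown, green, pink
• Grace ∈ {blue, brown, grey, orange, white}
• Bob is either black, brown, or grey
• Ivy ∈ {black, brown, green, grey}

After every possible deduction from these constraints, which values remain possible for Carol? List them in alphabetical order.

Erin, Jack, Bob share exactly the 3 values {black, brown, grey}; by pigeonhole those values go to them, so strike black, brown, grey from Mona, Priya, Grace, Ivy.
Mona must be yellow (only option left).
That leaves Ivy = green. Strike green from Priya.
Priya has just one choice, so Priya = pink.
No further eliminations apply; Carol can still be any of orange, white.

orange, white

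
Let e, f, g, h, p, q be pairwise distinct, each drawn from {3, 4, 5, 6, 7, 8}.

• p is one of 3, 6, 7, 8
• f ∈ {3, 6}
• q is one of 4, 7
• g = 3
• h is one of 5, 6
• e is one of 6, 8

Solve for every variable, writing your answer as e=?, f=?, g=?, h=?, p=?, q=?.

e=8, f=6, g=3, h=5, p=7, q=4

g has just one choice, so g = 3. Remove 3 from f, p.
f must be 6 (only option left). Remove 6 from e, h, p.
h has just one choice, so h = 5.
That leaves e = 8. So p can't be 8.
p must be 7 (only option left). Remove 7 from q.
q has just one choice, so q = 4.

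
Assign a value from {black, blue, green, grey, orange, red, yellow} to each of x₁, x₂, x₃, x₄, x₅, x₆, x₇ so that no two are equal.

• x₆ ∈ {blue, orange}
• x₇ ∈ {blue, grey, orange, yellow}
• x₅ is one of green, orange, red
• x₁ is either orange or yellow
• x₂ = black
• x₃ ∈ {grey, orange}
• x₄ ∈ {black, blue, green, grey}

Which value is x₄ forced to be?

x₂'s domain is down to {black}, so x₂ = black. Remove black from x₄.
Among the 6 still-open variables, red fits only x₅ (and all 6 values in {blue, green, grey, orange, red, yellow} must be used), so x₅ = red.
The 5 still-open variables together cover exactly {blue, green, grey, orange, yellow} — 5 values for 5 variables — and green appears only in x₄'s list, so x₄ = green.

green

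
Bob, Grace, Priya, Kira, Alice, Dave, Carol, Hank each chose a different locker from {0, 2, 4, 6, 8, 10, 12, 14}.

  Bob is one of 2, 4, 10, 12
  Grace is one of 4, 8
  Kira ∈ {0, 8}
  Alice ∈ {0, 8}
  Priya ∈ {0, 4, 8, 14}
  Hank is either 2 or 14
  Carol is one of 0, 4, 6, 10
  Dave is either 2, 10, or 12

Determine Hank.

2

The 8 variables together cover exactly {0, 2, 4, 6, 8, 10, 12, 14} — 8 values for 8 variables — and 6 appears only in Carol's list, so Carol = 6.
Kira and Alice share exactly the 2 values {0, 8}; by pigeonhole those values go to them, so strike 0, 8 from Grace, Priya.
Grace must be 4 (only option left). Eliminate 4 elsewhere: Bob, Priya.
That leaves Priya = 14. Remove 14 from Hank.
So Hank = 2.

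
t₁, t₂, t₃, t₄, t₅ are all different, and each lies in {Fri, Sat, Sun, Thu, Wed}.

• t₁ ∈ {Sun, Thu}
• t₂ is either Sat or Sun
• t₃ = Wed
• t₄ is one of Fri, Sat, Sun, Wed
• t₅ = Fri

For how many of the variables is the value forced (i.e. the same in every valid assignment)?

t₃ must be Wed (only option left). Strike Wed from t₄.
That leaves t₅ = Fri. So t₄ can't be Fri.
The 3 still-open variables together cover exactly {Sat, Sun, Thu} — 3 values for 3 variables — and Thu appears only in t₁'s list, so t₁ = Thu.
Determined: t₁=Thu, t₃=Wed, t₅=Fri. The other variables each still have more than one consistent value. That makes 3.

3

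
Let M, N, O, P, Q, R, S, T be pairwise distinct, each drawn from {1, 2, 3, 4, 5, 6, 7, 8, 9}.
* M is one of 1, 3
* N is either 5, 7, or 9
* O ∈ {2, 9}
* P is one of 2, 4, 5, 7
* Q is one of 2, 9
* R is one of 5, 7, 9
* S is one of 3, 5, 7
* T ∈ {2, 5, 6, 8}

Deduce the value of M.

The 2 variables O and Q are confined to {2, 9}, which locks those values in; drop them from N, P, R, T.
N and R share exactly the 2 values {5, 7}; by pigeonhole those values go to them, so strike 5, 7 from P, S, T.
P has just one choice, so P = 4.
S's domain is down to {3}, so S = 3. Remove 3 from M.
So M = 1.

1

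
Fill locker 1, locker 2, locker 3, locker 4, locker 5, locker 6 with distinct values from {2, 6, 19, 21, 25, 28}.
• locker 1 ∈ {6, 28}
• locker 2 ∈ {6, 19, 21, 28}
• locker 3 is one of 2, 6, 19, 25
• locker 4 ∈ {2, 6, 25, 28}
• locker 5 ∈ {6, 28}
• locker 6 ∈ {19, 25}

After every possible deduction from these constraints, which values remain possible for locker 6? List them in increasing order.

19, 25

The 6 variables draw from only 6 values {2, 6, 19, 21, 25, 28}, so each is used; only locker 2 can be 21, hence locker 2 = 21.
locker 1 and locker 5 share exactly the 2 values {6, 28}; by pigeonhole those values go to them, so strike 6, 28 from locker 3, locker 4.
No further eliminations apply; locker 6 can still be any of 19, 25.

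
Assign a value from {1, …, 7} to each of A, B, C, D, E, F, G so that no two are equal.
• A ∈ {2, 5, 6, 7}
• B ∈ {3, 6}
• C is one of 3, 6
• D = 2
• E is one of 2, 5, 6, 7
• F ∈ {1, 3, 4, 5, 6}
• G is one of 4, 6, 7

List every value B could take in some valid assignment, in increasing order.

D's domain is down to {2}, so D = 2. Remove 2 from A, E.
The 6 still-open variables draw from only 6 values {1, 3, 4, 5, 6, 7}, so each is used; only F can be 1, hence F = 1.
The 5 still-open variables draw from only 5 values {3, 4, 5, 6, 7}, so each is used; only G can be 4, hence G = 4.
The 2 variables B and C are confined to {3, 6}, which locks those values in; drop them from A, E.
No further eliminations apply; B can still be any of 3, 6.

3, 6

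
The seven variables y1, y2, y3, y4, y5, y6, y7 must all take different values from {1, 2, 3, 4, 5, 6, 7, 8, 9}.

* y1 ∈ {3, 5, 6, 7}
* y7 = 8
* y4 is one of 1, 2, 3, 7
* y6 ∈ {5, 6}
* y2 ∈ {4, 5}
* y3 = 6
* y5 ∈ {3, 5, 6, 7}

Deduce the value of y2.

4

y3 must be 6 (only option left). Eliminate 6 elsewhere: y1, y5, y6.
That leaves y6 = 5. So y1, y2, y5 can't be 5.
So y2 = 4.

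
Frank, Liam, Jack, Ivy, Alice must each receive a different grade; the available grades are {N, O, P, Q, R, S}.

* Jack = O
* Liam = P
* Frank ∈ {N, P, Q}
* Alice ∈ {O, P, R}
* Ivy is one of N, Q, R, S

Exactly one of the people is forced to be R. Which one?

Liam's domain is down to {P}, so Liam = P. Eliminate P elsewhere: Frank, Alice.
Jack's domain is down to {O}, so Jack = O. Remove O from Alice.

Alice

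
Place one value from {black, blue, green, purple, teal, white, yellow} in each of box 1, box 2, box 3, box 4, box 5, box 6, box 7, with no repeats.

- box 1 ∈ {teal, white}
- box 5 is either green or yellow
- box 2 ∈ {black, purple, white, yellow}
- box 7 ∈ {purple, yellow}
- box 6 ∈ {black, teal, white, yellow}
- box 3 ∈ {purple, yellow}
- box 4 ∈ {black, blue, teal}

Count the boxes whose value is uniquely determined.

2

The 7 variables draw from only 7 values {black, blue, green, purple, teal, white, yellow}, so each is used; only box 4 can be blue, hence box 4 = blue.
The 6 still-open variables together cover exactly {black, green, purple, teal, white, yellow} — 6 values for 6 variables — and green appears only in box 5's list, so box 5 = green.
box 3 and box 7 share exactly the 2 values {purple, yellow}; by pigeonhole those values go to them, so strike purple, yellow from box 2, box 6.
Determined: box 4=blue, box 5=green. The other boxes each still have more than one consistent value. That makes 2.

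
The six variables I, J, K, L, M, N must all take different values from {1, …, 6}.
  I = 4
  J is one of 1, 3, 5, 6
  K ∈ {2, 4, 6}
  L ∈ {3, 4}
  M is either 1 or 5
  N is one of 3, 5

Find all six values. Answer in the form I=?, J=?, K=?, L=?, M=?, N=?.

I=4, J=6, K=2, L=3, M=1, N=5

I has just one choice, so I = 4. Eliminate 4 elsewhere: K, L.
That leaves L = 3. Remove 3 from J, N.
N must be 5 (only option left). Strike 5 from J, M.
M's domain is down to {1}, so M = 1. Remove 1 from J.
That leaves J = 6. So K can't be 6.
K has just one choice, so K = 2.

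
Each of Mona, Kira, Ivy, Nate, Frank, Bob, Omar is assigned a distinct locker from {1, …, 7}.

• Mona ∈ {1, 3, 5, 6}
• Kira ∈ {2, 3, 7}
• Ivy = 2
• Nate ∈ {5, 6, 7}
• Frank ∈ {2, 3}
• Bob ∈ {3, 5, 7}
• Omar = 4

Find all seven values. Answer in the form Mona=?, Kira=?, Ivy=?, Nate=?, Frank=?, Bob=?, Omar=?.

Ivy's domain is down to {2}, so Ivy = 2. Eliminate 2 elsewhere: Kira, Frank.
Frank must be 3 (only option left). Remove 3 from Mona, Kira, Bob.
Omar must be 4 (only option left).
Kira's domain is down to {7}, so Kira = 7. Eliminate 7 elsewhere: Nate, Bob.
Bob has just one choice, so Bob = 5. Eliminate 5 elsewhere: Mona, Nate.
Nate has just one choice, so Nate = 6. So Mona can't be 6.
Mona has just one choice, so Mona = 1.

Mona=1, Kira=7, Ivy=2, Nate=6, Frank=3, Bob=5, Omar=4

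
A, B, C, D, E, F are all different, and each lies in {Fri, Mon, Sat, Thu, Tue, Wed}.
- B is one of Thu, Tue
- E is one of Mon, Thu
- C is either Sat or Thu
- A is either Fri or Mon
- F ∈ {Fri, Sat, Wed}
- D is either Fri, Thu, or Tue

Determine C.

Sat

The 6 variables together cover exactly {Fri, Mon, Sat, Thu, Tue, Wed} — 6 values for 6 variables — and Wed appears only in F's list, so F = Wed.
The 5 still-open variables draw from only 5 values {Fri, Mon, Sat, Thu, Tue}, so each is used; only C can be Sat, hence C = Sat.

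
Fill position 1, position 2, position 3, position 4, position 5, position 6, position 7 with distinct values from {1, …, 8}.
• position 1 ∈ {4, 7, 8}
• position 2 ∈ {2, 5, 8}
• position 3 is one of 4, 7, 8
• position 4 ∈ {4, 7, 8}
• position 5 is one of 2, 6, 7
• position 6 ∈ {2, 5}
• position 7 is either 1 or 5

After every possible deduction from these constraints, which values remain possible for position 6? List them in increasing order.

2, 5

Among the 7 variables, 1 fits only position 7 (and all 7 values in {1, 2, 4, 5, 6, 7, 8} must be used), so position 7 = 1.
Among the 6 still-open variables, 6 fits only position 5 (and all 6 values in {2, 4, 5, 6, 7, 8} must be used), so position 5 = 6.
position 1, position 3, position 4 share exactly the 3 values {4, 7, 8}; by pigeonhole those values go to them, so strike 4, 7, 8 from position 2.
No further eliminations apply; position 6 can still be any of 2, 5.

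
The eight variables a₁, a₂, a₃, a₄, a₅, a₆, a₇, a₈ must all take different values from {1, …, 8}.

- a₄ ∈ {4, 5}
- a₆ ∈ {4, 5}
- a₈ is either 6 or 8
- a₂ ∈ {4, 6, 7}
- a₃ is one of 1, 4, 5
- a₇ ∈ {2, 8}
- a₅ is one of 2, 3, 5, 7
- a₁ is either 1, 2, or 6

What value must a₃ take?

The 8 variables together cover exactly {1, 2, 3, 4, 5, 6, 7, 8} — 8 values for 8 variables — and 3 appears only in a₅'s list, so a₅ = 3.
The 7 still-open variables together cover exactly {1, 2, 4, 5, 6, 7, 8} — 7 values for 7 variables — and 7 appears only in a₂'s list, so a₂ = 7.
The 2 variables a₄ and a₆ are confined to {4, 5}, which locks those values in; drop them from a₃.
So a₃ = 1.

1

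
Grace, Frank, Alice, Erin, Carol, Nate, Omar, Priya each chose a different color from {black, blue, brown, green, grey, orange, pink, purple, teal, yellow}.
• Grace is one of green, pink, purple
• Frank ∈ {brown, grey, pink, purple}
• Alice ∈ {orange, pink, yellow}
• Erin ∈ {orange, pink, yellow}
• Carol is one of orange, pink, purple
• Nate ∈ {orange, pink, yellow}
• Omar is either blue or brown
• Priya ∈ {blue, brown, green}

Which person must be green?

Grace

The 8 variables draw from only 8 values {blue, brown, green, grey, orange, pink, purple, yellow}, so each is used; only Frank can be grey, hence Frank = grey.
Alice, Erin, Nate between them cover only {orange, pink, yellow} — a naked triple. Remove those values from Grace, Carol.
Carol's domain is down to {purple}, so Carol = purple. Remove purple from Grace.
So green goes to Grace.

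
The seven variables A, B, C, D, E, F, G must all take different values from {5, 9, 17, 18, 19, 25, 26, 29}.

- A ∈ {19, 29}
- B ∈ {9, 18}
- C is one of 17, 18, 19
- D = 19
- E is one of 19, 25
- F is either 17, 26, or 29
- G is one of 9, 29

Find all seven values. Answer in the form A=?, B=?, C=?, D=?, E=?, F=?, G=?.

A=29, B=18, C=17, D=19, E=25, F=26, G=9

D's domain is down to {19}, so D = 19. Eliminate 19 elsewhere: A, C, E.
E has just one choice, so E = 25.
That leaves A = 29. Strike 29 from F, G.
That leaves G = 9. Remove 9 from B.
B's domain is down to {18}, so B = 18. Remove 18 from C.
C's domain is down to {17}, so C = 17. Remove 17 from F.
F's domain is down to {26}, so F = 26.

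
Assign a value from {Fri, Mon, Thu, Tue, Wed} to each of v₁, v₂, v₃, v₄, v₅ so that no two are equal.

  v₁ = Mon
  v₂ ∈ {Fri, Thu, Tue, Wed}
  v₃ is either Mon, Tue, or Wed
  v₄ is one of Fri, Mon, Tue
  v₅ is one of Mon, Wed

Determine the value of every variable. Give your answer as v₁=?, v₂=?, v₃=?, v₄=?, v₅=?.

v₁ must be Mon (only option left). Strike Mon from v₃, v₄, v₅.
v₅ must be Wed (only option left). Strike Wed from v₂, v₃.
v₃ has just one choice, so v₃ = Tue. So v₂, v₄ can't be Tue.
v₄ must be Fri (only option left). Eliminate Fri elsewhere: v₂.
That leaves v₂ = Thu.

v₁=Mon, v₂=Thu, v₃=Tue, v₄=Fri, v₅=Wed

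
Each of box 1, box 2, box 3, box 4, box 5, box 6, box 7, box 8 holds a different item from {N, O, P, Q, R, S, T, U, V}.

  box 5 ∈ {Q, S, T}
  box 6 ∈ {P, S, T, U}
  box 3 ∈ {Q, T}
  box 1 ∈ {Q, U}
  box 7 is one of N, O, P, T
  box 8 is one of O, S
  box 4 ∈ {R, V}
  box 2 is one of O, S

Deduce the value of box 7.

box 2 and box 8 between them cover only {O, S} — a naked pair. Remove those values from box 5, box 6, box 7.
box 3 and box 5 share exactly the 2 values {Q, T}; by pigeonhole those values go to them, so strike Q, T from box 1, box 6, box 7.
That leaves box 1 = U. Eliminate U elsewhere: box 6.
box 6's domain is down to {P}, so box 6 = P. Remove P from box 7.
So box 7 = N.

N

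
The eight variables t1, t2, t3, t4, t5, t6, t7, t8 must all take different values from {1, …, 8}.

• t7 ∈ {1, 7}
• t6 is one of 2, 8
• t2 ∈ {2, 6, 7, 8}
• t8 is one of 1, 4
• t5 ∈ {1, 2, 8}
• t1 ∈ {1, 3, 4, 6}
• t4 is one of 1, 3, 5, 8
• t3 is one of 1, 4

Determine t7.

7

The 8 variables together cover exactly {1, 2, 3, 4, 5, 6, 7, 8} — 8 values for 8 variables — and 5 appears only in t4's list, so t4 = 5.
The 7 still-open variables together cover exactly {1, 2, 3, 4, 6, 7, 8} — 7 values for 7 variables — and 3 appears only in t1's list, so t1 = 3.
The 6 still-open variables together cover exactly {1, 2, 4, 6, 7, 8} — 6 values for 6 variables — and 6 appears only in t2's list, so t2 = 6.
The 5 still-open variables together cover exactly {1, 2, 4, 7, 8} — 5 values for 5 variables — and 7 appears only in t7's list, so t7 = 7.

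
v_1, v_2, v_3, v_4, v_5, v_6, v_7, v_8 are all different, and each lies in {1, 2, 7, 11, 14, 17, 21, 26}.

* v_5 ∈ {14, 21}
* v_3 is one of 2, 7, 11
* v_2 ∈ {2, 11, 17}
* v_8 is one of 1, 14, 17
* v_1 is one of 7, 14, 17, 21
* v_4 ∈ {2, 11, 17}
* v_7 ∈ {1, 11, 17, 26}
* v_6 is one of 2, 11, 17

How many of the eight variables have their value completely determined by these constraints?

The 8 variables draw from only 8 values {1, 2, 7, 11, 14, 17, 21, 26}, so each is used; only v_7 can be 26, hence v_7 = 26.
The 7 still-open variables together cover exactly {1, 2, 7, 11, 14, 17, 21} — 7 values for 7 variables — and 1 appears only in v_8's list, so v_8 = 1.
v_2, v_4, v_6 between them cover only {2, 11, 17} — a naked triple. Remove those values from v_1, v_3.
That leaves v_3 = 7. Eliminate 7 elsewhere: v_1.
Determined: v_3=7, v_7=26, v_8=1. The other variables each still have more than one consistent value. That makes 3.

3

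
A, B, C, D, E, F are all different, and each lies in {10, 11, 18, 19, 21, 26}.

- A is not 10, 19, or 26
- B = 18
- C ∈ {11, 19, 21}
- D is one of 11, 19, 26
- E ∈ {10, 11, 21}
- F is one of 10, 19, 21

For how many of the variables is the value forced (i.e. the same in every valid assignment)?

2

B's domain is down to {18}, so B = 18. Strike 18 from A.
The 5 still-open variables together cover exactly {10, 11, 19, 21, 26} — 5 values for 5 variables — and 26 appears only in D's list, so D = 26.
Determined: B=18, D=26. The other variables each still have more than one consistent value. That makes 2.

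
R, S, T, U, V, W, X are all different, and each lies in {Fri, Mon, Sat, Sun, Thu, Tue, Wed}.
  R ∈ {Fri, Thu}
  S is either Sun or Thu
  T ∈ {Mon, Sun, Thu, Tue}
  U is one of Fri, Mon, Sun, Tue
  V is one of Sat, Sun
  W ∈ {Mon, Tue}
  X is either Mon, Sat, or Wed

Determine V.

Sat

The 7 variables draw from only 7 values {Fri, Mon, Sat, Sun, Thu, Tue, Wed}, so each is used; only X can be Wed, hence X = Wed.
The 6 still-open variables together cover exactly {Fri, Mon, Sat, Sun, Thu, Tue} — 6 values for 6 variables — and Sat appears only in V's list, so V = Sat.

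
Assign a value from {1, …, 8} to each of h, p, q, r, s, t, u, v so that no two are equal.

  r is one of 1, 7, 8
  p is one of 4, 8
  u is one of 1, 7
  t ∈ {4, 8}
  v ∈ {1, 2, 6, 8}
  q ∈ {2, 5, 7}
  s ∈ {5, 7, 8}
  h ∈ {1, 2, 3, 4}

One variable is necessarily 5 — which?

s

The 8 variables draw from only 8 values {1, 2, 3, 4, 5, 6, 7, 8}, so each is used; only h can be 3, hence h = 3.
The 7 still-open variables draw from only 7 values {1, 2, 4, 5, 6, 7, 8}, so each is used; only v can be 6, hence v = 6.
The 6 still-open variables draw from only 6 values {1, 2, 4, 5, 7, 8}, so each is used; only q can be 2, hence q = 2.
Among the 5 still-open variables, 5 fits only s (and all 5 values in {1, 4, 5, 7, 8} must be used), so s = 5.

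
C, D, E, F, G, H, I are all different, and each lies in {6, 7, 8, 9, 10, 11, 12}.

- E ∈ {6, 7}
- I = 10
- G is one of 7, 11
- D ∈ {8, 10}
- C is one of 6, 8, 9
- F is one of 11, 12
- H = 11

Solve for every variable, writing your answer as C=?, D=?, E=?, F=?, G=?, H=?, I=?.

C=9, D=8, E=6, F=12, G=7, H=11, I=10

H must be 11 (only option left). So F, G can't be 11.
I's domain is down to {10}, so I = 10. Remove 10 from D.
D must be 8 (only option left). Remove 8 from C.
F's domain is down to {12}, so F = 12.
G has just one choice, so G = 7. Strike 7 from E.
E's domain is down to {6}, so E = 6. Remove 6 from C.
C's domain is down to {9}, so C = 9.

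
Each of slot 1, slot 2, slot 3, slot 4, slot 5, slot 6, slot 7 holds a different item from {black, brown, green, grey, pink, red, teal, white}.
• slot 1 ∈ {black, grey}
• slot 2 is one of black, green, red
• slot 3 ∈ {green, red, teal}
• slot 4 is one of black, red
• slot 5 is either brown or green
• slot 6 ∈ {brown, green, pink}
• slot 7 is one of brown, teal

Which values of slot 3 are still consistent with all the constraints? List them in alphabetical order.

green, red, teal

Among the 7 variables, grey fits only slot 1 (and all 7 values in {black, brown, green, grey, pink, red, teal} must be used), so slot 1 = grey.
The 6 still-open variables together cover exactly {black, brown, green, pink, red, teal} — 6 values for 6 variables — and pink appears only in slot 6's list, so slot 6 = pink.
No further eliminations apply; slot 3 can still be any of green, red, teal.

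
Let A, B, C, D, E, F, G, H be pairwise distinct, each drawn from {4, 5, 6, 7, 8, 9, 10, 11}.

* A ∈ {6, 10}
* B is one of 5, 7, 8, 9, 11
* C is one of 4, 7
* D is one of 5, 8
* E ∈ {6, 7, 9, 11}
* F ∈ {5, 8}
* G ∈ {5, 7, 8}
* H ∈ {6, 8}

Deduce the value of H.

The 8 variables draw from only 8 values {4, 5, 6, 7, 8, 9, 10, 11}, so each is used; only C can be 4, hence C = 4.
The 7 still-open variables together cover exactly {5, 6, 7, 8, 9, 10, 11} — 7 values for 7 variables — and 10 appears only in A's list, so A = 10.
D and F between them cover only {5, 8} — a naked pair. Remove those values from B, G, H.
So H = 6.

6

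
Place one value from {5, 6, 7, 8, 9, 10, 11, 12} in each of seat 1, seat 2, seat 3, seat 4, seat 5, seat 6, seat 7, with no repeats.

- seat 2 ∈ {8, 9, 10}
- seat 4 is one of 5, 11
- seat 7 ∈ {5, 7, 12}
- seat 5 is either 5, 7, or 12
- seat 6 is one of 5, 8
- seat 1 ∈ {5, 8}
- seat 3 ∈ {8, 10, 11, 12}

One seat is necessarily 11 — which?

Among the 7 variables, 9 fits only seat 2 (and all 7 values in {5, 7, 8, 9, 10, 11, 12} must be used), so seat 2 = 9.
The 6 still-open variables together cover exactly {5, 7, 8, 10, 11, 12} — 6 values for 6 variables — and 10 appears only in seat 3's list, so seat 3 = 10.
The 5 still-open variables draw from only 5 values {5, 7, 8, 11, 12}, so each is used; only seat 4 can be 11, hence seat 4 = 11.

seat 4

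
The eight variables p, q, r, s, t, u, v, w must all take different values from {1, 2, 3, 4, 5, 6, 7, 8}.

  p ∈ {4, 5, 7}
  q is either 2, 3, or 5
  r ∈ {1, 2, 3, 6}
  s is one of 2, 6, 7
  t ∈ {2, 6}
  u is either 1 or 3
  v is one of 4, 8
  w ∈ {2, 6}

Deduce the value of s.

Among the 8 variables, 8 fits only v (and all 8 values in {1, 2, 3, 4, 5, 6, 7, 8} must be used), so v = 8.
Among the 7 still-open variables, 4 fits only p (and all 7 values in {1, 2, 3, 4, 5, 6, 7} must be used), so p = 4.
The 6 still-open variables together cover exactly {1, 2, 3, 5, 6, 7} — 6 values for 6 variables — and 5 appears only in q's list, so q = 5.
The 5 still-open variables together cover exactly {1, 2, 3, 6, 7} — 5 values for 5 variables — and 7 appears only in s's list, so s = 7.

7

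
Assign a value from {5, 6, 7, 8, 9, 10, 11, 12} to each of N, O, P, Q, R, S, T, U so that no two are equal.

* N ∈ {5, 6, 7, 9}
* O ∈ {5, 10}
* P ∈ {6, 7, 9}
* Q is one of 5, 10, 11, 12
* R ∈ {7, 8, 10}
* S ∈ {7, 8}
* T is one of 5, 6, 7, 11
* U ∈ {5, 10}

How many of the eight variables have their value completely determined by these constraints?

2

The 8 variables draw from only 8 values {5, 6, 7, 8, 9, 10, 11, 12}, so each is used; only Q can be 12, hence Q = 12.
The 7 still-open variables draw from only 7 values {5, 6, 7, 8, 9, 10, 11}, so each is used; only T can be 11, hence T = 11.
The 2 variables O and U are confined to {5, 10}, which locks those values in; drop them from N, R.
R and S share exactly the 2 values {7, 8}; by pigeonhole those values go to them, so strike 7, 8 from N, P.
Determined: Q=12, T=11. The other variables each still have more than one consistent value. That makes 2.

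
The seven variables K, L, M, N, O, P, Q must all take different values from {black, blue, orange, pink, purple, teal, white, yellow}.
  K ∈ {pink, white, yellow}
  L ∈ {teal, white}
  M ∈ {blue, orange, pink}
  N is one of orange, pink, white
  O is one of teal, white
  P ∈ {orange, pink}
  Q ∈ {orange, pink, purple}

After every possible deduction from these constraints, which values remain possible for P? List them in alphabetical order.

orange, pink

Among the 7 variables, blue fits only M (and all 7 values in {blue, orange, pink, purple, teal, white, yellow} must be used), so M = blue.
The 6 still-open variables draw from only 6 values {orange, pink, purple, teal, white, yellow}, so each is used; only Q can be purple, hence Q = purple.
The 5 still-open variables together cover exactly {orange, pink, teal, white, yellow} — 5 values for 5 variables — and yellow appears only in K's list, so K = yellow.
L and O share exactly the 2 values {teal, white}; by pigeonhole those values go to them, so strike teal, white from N.
No further eliminations apply; P can still be any of orange, pink.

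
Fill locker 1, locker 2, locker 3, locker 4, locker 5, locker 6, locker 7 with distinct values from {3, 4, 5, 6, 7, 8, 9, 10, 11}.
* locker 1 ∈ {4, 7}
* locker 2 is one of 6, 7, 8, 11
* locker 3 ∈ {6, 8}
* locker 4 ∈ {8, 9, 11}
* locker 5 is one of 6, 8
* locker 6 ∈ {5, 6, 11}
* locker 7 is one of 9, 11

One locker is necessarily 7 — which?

locker 2

The 7 variables draw from only 7 values {4, 5, 6, 7, 8, 9, 11}, so each is used; only locker 1 can be 4, hence locker 1 = 4.
Among the 6 still-open variables, 5 fits only locker 6 (and all 6 values in {5, 6, 7, 8, 9, 11} must be used), so locker 6 = 5.
Among the 5 still-open variables, 7 fits only locker 2 (and all 5 values in {6, 7, 8, 9, 11} must be used), so locker 2 = 7.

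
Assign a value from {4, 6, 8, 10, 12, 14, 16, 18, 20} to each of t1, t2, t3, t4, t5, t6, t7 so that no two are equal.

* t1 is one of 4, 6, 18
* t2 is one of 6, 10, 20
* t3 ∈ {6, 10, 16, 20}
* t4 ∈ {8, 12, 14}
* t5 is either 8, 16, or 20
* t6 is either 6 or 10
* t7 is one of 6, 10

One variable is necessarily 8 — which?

t6 and t7 share exactly the 2 values {6, 10}; by pigeonhole those values go to them, so strike 6, 10 from t1, t2, t3.
t2's domain is down to {20}, so t2 = 20. Remove 20 from t3, t5.
t3 has just one choice, so t3 = 16. Strike 16 from t5.
So 8 goes to t5.

t5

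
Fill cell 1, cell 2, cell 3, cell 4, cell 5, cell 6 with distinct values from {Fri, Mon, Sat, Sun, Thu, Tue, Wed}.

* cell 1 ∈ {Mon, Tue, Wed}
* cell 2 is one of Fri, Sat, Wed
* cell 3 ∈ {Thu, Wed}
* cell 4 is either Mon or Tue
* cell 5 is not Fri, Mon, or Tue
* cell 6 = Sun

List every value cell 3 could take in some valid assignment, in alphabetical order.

cell 6 must be Sun (only option left). So cell 5 can't be Sun.
No further eliminations apply; cell 3 can still be any of Thu, Wed.

Thu, Wed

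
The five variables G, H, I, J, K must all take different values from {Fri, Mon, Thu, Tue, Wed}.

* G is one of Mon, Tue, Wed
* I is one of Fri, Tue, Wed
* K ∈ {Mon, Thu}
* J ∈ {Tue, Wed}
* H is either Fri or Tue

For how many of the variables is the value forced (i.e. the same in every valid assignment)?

The 5 variables draw from only 5 values {Fri, Mon, Thu, Tue, Wed}, so each is used; only K can be Thu, hence K = Thu.
The 4 still-open variables together cover exactly {Fri, Mon, Tue, Wed} — 4 values for 4 variables — and Mon appears only in G's list, so G = Mon.
Determined: G=Mon, K=Thu. The other variables each still have more than one consistent value. That makes 2.

2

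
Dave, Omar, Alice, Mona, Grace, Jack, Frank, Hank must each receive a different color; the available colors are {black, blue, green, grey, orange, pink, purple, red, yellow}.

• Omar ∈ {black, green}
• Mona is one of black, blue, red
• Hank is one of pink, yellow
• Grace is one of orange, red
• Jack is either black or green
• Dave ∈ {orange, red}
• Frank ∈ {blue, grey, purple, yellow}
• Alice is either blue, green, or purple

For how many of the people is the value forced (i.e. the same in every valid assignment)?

Dave and Grace share exactly the 2 values {orange, red}; by pigeonhole those values go to them, so strike orange, red from Mona.
Omar and Jack between them cover only {black, green} — a naked pair. Remove those values from Alice, Mona.
Mona has just one choice, so Mona = blue. Strike blue from Alice, Frank.
That leaves Alice = purple. Eliminate purple elsewhere: Frank.
Determined: Alice=purple, Mona=blue. The other people each still have more than one consistent value. That makes 2.

2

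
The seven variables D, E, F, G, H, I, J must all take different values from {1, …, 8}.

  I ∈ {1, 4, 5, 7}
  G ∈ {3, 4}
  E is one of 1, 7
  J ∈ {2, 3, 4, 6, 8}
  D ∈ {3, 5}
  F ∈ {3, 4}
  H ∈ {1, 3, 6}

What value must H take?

The 2 variables F and G are confined to {3, 4}, which locks those values in; drop them from D, H, I, J.
That leaves D = 5. So I can't be 5.
E and I between them cover only {1, 7} — a naked pair. Remove those values from H.
So H = 6.

6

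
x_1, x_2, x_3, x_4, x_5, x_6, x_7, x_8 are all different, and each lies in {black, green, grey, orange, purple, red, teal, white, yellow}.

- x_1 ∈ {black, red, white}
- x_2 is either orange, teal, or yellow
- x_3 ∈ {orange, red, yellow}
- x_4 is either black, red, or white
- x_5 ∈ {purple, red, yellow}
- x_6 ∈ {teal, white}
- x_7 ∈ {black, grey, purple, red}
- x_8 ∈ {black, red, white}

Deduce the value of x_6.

The 8 variables together cover exactly {black, grey, orange, purple, red, teal, white, yellow} — 8 values for 8 variables — and grey appears only in x_7's list, so x_7 = grey.
The 7 still-open variables together cover exactly {black, orange, purple, red, teal, white, yellow} — 7 values for 7 variables — and purple appears only in x_5's list, so x_5 = purple.
x_1, x_4, x_8 share exactly the 3 values {black, red, white}; by pigeonhole those values go to them, so strike black, red, white from x_3, x_6.
So x_6 = teal.

teal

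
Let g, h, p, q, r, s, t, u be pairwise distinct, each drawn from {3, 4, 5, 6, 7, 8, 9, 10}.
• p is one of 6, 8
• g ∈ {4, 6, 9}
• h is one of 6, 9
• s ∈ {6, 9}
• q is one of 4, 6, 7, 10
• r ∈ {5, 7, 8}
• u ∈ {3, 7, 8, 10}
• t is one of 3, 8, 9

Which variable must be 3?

t

The 8 variables draw from only 8 values {3, 4, 5, 6, 7, 8, 9, 10}, so each is used; only r can be 5, hence r = 5.
The 2 variables h and s are confined to {6, 9}, which locks those values in; drop them from g, p, q, t.
That leaves g = 4. So q can't be 4.
That leaves p = 8. So t, u can't be 8.
So 3 goes to t.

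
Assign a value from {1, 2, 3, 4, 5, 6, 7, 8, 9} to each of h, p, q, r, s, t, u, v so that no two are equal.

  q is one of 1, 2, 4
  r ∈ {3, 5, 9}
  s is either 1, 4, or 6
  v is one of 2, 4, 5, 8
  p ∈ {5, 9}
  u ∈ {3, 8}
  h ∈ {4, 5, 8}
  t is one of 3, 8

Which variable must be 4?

The 8 variables together cover exactly {1, 2, 3, 4, 5, 6, 8, 9} — 8 values for 8 variables — and 6 appears only in s's list, so s = 6.
The 7 still-open variables draw from only 7 values {1, 2, 3, 4, 5, 8, 9}, so each is used; only q can be 1, hence q = 1.
The 6 still-open variables together cover exactly {2, 3, 4, 5, 8, 9} — 6 values for 6 variables — and 2 appears only in v's list, so v = 2.
The 5 still-open variables draw from only 5 values {3, 4, 5, 8, 9}, so each is used; only h can be 4, hence h = 4.

h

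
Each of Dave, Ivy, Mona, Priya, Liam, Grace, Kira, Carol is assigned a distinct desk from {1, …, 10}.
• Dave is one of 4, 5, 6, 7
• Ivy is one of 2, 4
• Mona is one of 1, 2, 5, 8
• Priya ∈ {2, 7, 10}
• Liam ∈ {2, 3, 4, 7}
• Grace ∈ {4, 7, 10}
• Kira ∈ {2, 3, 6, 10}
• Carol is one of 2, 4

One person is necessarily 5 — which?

The 2 variables Ivy and Carol are confined to {2, 4}, which locks those values in; drop them from Dave, Mona, Priya, Liam, Grace, Kira.
Priya and Grace share exactly the 2 values {7, 10}; by pigeonhole those values go to them, so strike 7, 10 from Dave, Liam, Kira.
Liam's domain is down to {3}, so Liam = 3. Remove 3 from Kira.
Kira must be 6 (only option left). Remove 6 from Dave.
So 5 goes to Dave.

Dave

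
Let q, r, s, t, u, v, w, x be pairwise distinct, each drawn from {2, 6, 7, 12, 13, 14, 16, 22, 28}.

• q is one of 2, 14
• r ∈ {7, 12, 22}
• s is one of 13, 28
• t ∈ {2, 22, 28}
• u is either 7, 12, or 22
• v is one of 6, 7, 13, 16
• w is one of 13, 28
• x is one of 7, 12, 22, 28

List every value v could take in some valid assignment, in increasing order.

6, 16

The 2 variables s and w are confined to {13, 28}, which locks those values in; drop them from t, v, x.
r, u, x share exactly the 3 values {7, 12, 22}; by pigeonhole those values go to them, so strike 7, 12, 22 from t, v.
t has just one choice, so t = 2. Strike 2 from q.
q's domain is down to {14}, so q = 14.
No further eliminations apply; v can still be any of 6, 16.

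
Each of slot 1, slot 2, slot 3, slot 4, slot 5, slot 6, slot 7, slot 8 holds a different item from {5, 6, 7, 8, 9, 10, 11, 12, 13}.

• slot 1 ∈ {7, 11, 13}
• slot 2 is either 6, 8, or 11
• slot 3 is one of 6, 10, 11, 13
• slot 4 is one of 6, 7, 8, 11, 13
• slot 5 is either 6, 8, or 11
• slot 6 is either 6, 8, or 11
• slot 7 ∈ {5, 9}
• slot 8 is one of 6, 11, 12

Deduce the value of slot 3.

10

The 3 variables slot 2, slot 5, slot 6 are confined to {6, 8, 11}, which locks those values in; drop them from slot 1, slot 3, slot 4, slot 8.
That leaves slot 8 = 12.
slot 1 and slot 4 between them cover only {7, 13} — a naked pair. Remove those values from slot 3.
So slot 3 = 10.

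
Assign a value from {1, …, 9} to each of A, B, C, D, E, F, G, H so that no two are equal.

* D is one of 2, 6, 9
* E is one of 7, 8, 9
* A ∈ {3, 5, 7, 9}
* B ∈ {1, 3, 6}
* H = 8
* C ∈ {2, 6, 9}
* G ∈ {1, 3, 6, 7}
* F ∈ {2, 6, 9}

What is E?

7

H has just one choice, so H = 8. Strike 8 from E.
Among the 7 still-open variables, 5 fits only A (and all 7 values in {1, 2, 3, 5, 6, 7, 9} must be used), so A = 5.
The 3 variables C, D, F are confined to {2, 6, 9}, which locks those values in; drop them from B, E, G.
So E = 7.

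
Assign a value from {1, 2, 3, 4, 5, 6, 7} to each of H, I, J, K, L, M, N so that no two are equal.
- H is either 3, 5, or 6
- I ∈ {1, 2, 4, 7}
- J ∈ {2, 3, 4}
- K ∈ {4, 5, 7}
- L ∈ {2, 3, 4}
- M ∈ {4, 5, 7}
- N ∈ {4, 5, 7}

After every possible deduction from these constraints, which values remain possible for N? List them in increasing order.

Among the 7 variables, 1 fits only I (and all 7 values in {1, 2, 3, 4, 5, 6, 7} must be used), so I = 1.
The 6 still-open variables together cover exactly {2, 3, 4, 5, 6, 7} — 6 values for 6 variables — and 6 appears only in H's list, so H = 6.
K, M, N share exactly the 3 values {4, 5, 7}; by pigeonhole those values go to them, so strike 4, 5, 7 from J, L.
No further eliminations apply; N can still be any of 4, 5, 7.

4, 5, 7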